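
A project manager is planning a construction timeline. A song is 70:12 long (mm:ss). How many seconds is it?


Minutes: 70
Extra seconds: 12
Seconds per minute: 60
Minutes to seconds: 70 x 60 = 4200
Total: 4200 + 12 = 4212

4212


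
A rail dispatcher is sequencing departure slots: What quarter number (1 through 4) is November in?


Month: November (month 11)
Q1: January-March (months 1-3)
Q2: April-June (months 4-6)
Q3: July-September (months 7-9)
Q4: October-December (months 10-12)
Month 11 falls in Q4

4


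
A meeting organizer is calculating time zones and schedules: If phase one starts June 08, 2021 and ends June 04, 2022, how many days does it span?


Start date: 2021-06-08
End date: 2022-06-04
Jun 2021: +23 days
Jul 2021: +31 days
Aug 2021: +31 days
... (10 more months)
Total: 361 days

361


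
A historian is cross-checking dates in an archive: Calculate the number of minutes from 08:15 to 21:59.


Start time: 08:15 = 495 minutes from midnight
End time: 21:59 = 1319 minutes from midnight
Difference: 1319 - 495 = 824 minutes
That is 13 hours and 44 minutes

824


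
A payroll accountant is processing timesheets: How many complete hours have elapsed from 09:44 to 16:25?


Start: 09:44
End: 16:25
Hour difference: 16 - 9 = 7 hours
Minute difference: 25 - 44 = -19 minutes
Total minutes: 401
Complete hours: 401 / 60 = 6 (remainder 41)

6


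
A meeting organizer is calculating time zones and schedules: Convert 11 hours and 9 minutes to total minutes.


Hours: 11
Extra minutes: 9
Minutes per hour: 60
Hours to minutes: 11 x 60 = 660
Total: 660 + 9 = 669

669


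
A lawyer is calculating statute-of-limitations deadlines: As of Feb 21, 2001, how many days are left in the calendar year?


Start: February 21, 2001
End: December 31, 2001
Days left in February: 7
March: 31
April: 30
May: 31
June: 30
... plus remaining months
Sum of remaining months: 306
Total: 7 + 306 = 313

313


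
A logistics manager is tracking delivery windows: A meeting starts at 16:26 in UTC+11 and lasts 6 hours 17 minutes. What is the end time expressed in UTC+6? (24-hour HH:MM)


Start: 16:26 in UTC+11
Step 1 - add duration:
  minutes: 26 + 17 = 43
  hours: 16 + 6 + 0 = 22
  end in UTC+11: 22:43
Step 2 - convert UTC+11 -> UTC+6:
  offset difference: 6 - (11) = -5 hours
  22 + (-5) = 17 -> mod 24 = 17
Result: 17:43 in UTC+6

17:43


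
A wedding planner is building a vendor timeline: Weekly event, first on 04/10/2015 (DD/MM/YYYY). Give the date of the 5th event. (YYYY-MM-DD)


First occurrence: 2015-10-04 (occurrence 1)
Each occurrence is 7 days after the previous.
Occurrence 5 is 4 weeks after the first.
4 weeks = 28 days
2015-10-04 + 28 days = 2015-11-01

2015-11-01


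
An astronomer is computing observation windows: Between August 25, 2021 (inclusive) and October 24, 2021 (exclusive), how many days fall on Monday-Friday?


Start: 2021-08-25 (Wednesday)
End (exclusive): 2021-10-24 (Sunday)
Total calendar days: 60
Full weeks: 60 // 7 = 8 -> 40 weekdays
Remaining 4 days starting on Wednesday:
  Wed(w), Thu(w), Fri(w), Sat(-) -> 3 weekdays
Total business days: 40 + 3 = 43

43


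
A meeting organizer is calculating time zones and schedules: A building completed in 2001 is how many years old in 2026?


Birth year: 2001
Current year: 2026
Age = current year - birth year
Age = 2026 - 2001 = 25

25


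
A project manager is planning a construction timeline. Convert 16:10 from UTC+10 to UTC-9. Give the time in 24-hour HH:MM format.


Local time: 16:10 at UTC+10 (offset 10h)
Target zone: UTC-9 (offset -9h)
Difference: -9 - (10) = -19 hours
Calculation: 16 + (-19) = -3
Wraparound: (-3) mod 24 = 21
Result: 21:10

21:10


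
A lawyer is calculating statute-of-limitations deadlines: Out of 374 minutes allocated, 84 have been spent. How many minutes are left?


Total budget: 374 minutes
Time used: 84 minutes
Remaining: 374 - 84 = 290 minutes
Percent used: 22.5%
Percent remaining: 77.5%

290


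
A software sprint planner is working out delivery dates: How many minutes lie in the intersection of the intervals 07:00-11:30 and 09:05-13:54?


Interval A: [420, 690] minutes from midnight
Interval B: [545, 834] minutes from midnight
Overlap start = max(420, 545) = 545
Overlap end = min(690, 834) = 690
Overlap = 690 - 545 = 145 minutes

145


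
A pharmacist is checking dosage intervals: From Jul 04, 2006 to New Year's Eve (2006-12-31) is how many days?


Start: July 04, 2006
End: December 31, 2006
Days left in July: 27
August: 31
September: 30
October: 31
November: 30
... plus remaining months
Sum of remaining months: 153
Total: 27 + 153 = 180

180


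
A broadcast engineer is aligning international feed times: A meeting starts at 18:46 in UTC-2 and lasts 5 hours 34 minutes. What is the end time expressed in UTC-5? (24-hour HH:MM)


Start: 18:46 in UTC-2
Step 1 - add duration:
  minutes: 46 + 34 = 80 (carry 1h)
  hours: 18 + 5 + 1 = 24
  end in UTC-2: 00:20
Step 2 - convert UTC-2 -> UTC-5:
  offset difference: -5 - (-2) = -3 hours
  0 + (-3) = -3 -> mod 24 = 21
Result: 21:20 in UTC-5

21:20


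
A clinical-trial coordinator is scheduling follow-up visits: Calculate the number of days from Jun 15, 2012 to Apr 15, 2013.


Start date: 2012-06-15
End date: 2013-04-15
Jun 2012: +16 days
Jul 2012: +31 days
Aug 2012: +31 days
... (8 more months)
Total: 304 days

304


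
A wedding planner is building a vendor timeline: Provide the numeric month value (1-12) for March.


Calendar month order:
2. February
3. March <--
4. April
March is month number 3

3


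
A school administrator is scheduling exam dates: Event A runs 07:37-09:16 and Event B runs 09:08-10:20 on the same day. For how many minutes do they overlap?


Interval A: [457, 556] minutes from midnight
Interval B: [548, 620] minutes from midnight
Overlap start = max(457, 548) = 548
Overlap end = min(556, 620) = 556
Overlap = 556 - 548 = 8 minutes

8


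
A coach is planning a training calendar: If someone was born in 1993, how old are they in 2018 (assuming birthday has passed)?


Birth year: 1993
Current year: 2018
Age = current year - birth year
Age = 2018 - 1993 = 25

25


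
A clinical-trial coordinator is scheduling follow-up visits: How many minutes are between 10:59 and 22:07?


Start time: 10:59 = 659 minutes from midnight
End time: 22:07 = 1327 minutes from midnight
Difference: 1327 - 659 = 668 minutes
That is 11 hours and 8 minutes

668


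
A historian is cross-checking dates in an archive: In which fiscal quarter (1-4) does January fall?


Month: January (month 1)
Q1: January-March (months 1-3)
Q2: April-June (months 4-6)
Q3: July-September (months 7-9)
Q4: October-December (months 10-12)
Month 1 falls in Q1

1


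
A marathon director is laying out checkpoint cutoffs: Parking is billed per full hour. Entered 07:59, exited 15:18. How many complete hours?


Start: 07:59
End: 15:18
Hour difference: 15 - 7 = 8 hours
Minute difference: 18 - 59 = -41 minutes
Total minutes: 439
Complete hours: 439 / 60 = 7 (remainder 19)

7


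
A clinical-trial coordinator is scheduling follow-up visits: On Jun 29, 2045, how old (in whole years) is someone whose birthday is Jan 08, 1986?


Birth: 1986-01-08
Reference: 2045-06-29
Year difference: 2045 - 1986 = 59
Has birthday (01-08) occurred by 06-29? Yes
Age in full years: 59

59


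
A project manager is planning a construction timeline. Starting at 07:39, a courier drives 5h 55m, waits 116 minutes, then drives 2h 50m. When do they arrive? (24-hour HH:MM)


Depart: 07:39
Leg 1: +355 min -> 13:34
Layover: +116 min -> 15:30
Leg 2: +170 min -> 18:20
Total travel: 641 minutes = 10h 41m
Arrival: 18:20

18:20


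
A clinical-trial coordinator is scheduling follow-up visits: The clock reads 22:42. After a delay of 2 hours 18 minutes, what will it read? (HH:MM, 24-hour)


Start time: 22:42
Adding: 2 hours 18 minutes
Minutes: 42 + 18 = 60
Minute overflow: 60 >= 60, so carry 1 hour, minutes = 0
Hours: 22 + 2 + 1 = 25
Hour wraparound: 25 mod 24 = 1
Result: 01:00

01:00


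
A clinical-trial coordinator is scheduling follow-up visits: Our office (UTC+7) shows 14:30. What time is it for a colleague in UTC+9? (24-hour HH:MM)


Local time: 14:30 at UTC+7 (offset 7h)
Target zone: UTC+9 (offset 9h)
Difference: 9 - (7) = 2 hours
Calculation: 14 + (2) = 16
Result: 16:30

16:30


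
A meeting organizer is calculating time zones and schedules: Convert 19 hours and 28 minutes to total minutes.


Hours: 19
Extra minutes: 28
Minutes per hour: 60
Hours to minutes: 19 x 60 = 1140
Total: 1140 + 28 = 1168

1168


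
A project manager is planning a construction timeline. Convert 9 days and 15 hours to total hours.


Days: 9
Extra hours: 15
Hours per day: 24
Days to hours: 9 x 24 = 216
Total: 216 + 15 = 231

231


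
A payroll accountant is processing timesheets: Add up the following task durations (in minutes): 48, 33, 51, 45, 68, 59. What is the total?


Durations: 48, 33, 51, 45, 68, 59
Running sum: 48
+ 33 = 81
+ 51 = 132
+ 45 = 177
+ 68 = 245
+ 59 = 304
Total duration: 304 minutes
That is 5 hours and 4 minutes

304


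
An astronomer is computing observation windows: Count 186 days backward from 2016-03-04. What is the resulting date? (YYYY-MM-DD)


Start: 2016-03-04
Subtracting 186 days
Days already passed in March: 4
After going back through March: 182 more days to subtract
February 2016: 29 days, 153 remaining
January 2016: 31 days, 122 remaining
December 2015: 31 days, 91 remaining
November 2015: 30 days, 61 remaining
Result: 2015-08-31

2015-08-31


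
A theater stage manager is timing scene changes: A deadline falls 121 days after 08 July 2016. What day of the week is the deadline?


Start: 2016-07-08 (Friday)
Step 1 - find target date: add 121 days
  2016-07-08 + 121 days = 2016-11-06
Step 2 - day of week:
  121 mod 7 = 2
  Friday + 2 days -> Sunday
Result: Sunday (2016-11-06)

Sunday


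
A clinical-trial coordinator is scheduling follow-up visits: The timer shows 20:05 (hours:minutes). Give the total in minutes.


Hours: 20
Minutes: 5
Convert hours to minutes: 20 x 60 = 1200
Add remaining minutes: 1200 + 5 = 1205

1205


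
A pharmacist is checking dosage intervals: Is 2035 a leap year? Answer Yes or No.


Year: 2035
Divisible by 4? 2035 / 4 = 508.75 -> No
Not divisible by 4, so NOT a leap year

No


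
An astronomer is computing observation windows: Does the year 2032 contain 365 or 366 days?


Year: 2032
Check leap year rules:
Divisible by 4? Yes
Divisible by 100? No
2032 is a leap year
Days: 366

366


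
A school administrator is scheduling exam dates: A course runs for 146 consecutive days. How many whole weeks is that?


Total days: 146
Days per week: 7
Division: 146 / 7 = 20 remainder 6
Complete weeks: 20
Remaining days: 6

20


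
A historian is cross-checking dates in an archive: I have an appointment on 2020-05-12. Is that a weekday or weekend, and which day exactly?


Date: 2020-05-12
January 1, 2020 is a Wednesday
Day of year: 133
Offset from Jan 1: 132 days
132 mod 7 = 6
Result: Tuesday

Tuesday


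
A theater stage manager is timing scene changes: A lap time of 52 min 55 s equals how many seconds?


Minutes: 52
Seconds: 55
Convert minutes to seconds: 52 x 60 = 3120
Add remaining seconds: 3120 + 55 = 3175

3175


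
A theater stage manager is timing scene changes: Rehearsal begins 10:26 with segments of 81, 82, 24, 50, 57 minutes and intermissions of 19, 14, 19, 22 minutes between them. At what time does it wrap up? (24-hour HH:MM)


Start: 10:26 = 626 min from midnight
  after task 1 (81 min): 11:47
  after break (19 min): 12:06
  after task 2 (82 min): 13:28
  after break (14 min): 13:42
  after task 3 (24 min): 14:06
  after break (19 min): 14:25
  after task 4 (50 min): 15:15
  after break (22 min): 15:37
  after task 5 (57 min): 16:34
Total elapsed: 368 minutes
End time: 16:34

16:34


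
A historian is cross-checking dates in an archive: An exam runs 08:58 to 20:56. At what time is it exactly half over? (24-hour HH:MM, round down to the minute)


Start time: 08:58 = 538 minutes from midnight
End time: 20:56 = 1256 minutes from midnight
Sum: 538 + 1256 = 1794
Midpoint: 1794 / 2 = 897 minutes
Convert: 897 / 60 = 14 hours, 57 minutes
Result: 14:57

14:57


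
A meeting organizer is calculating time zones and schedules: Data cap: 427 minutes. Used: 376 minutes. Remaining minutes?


Total budget: 427 minutes
Time used: 376 minutes
Remaining: 427 - 376 = 51 minutes
Percent used: 88.1%
Percent remaining: 11.9%

51


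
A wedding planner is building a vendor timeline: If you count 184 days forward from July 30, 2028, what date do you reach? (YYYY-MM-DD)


Start: 2028-07-30
Adding 184 days
Days remaining in July: 1
After July: 183 days still to add
August 2028: 31 days, 152 remaining
September 2028: 30 days, 122 remaining
October 2028: 31 days, 91 remaining
November 2028: 30 days, 61 remaining
Result: 2029-01-30

2029-01-30


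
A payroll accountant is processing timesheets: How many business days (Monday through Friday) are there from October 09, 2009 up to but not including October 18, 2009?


Start: 2009-10-09 (Friday)
End (exclusive): 2009-10-18 (Sunday)
Total calendar days: 9
Full weeks: 9 // 7 = 1 -> 5 weekdays
Remaining 2 days starting on Friday:
  Fri(w), Sat(-) -> 1 weekdays
Total business days: 5 + 1 = 6

6


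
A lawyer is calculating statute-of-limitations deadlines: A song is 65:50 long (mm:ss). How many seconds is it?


Minutes: 65
Extra seconds: 50
Seconds per minute: 60
Minutes to seconds: 65 x 60 = 3900
Total: 3900 + 50 = 3950

3950


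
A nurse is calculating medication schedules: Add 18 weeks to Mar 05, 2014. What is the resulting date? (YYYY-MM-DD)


Start: 2014-03-05
Weeks to add: 18
Convert to days: 18 x 7 = 126 days
Add 126 days to 2014-03-05
Result: 2014-07-09

2014-07-09


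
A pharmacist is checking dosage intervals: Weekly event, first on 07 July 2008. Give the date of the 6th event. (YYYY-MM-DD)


First occurrence: 2008-07-07 (occurrence 1)
Each occurrence is 7 days after the previous.
Occurrence 6 is 5 weeks after the first.
5 weeks = 35 days
2008-07-07 + 35 days = 2008-08-11

2008-08-11


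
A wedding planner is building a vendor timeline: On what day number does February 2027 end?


Month: February
Year: 2027
2027 is not a leap year
February has 28 days
Total: 28 days

28


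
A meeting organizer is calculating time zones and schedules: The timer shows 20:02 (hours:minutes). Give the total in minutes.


Hours: 20
Minutes: 2
Convert hours to minutes: 20 x 60 = 1200
Add remaining minutes: 1200 + 2 = 1202

1202


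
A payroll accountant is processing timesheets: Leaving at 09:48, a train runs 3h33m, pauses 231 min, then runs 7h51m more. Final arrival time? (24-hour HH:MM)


Depart: 09:48
Leg 1: +213 min -> 13:21
Layover: +231 min -> 17:12
Leg 2: +471 min -> 01:03
Total travel: 915 minutes = 15h 15m
Arrival: 01:03

01:03


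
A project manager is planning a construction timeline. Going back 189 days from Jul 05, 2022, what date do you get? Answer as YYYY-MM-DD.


Start: 2022-07-05
Subtracting 189 days
Days already passed in July: 5
After going back through July: 184 more days to subtract
June 2022: 30 days, 154 remaining
May 2022: 31 days, 123 remaining
April 2022: 30 days, 93 remaining
March 2022: 31 days, 62 remaining
Result: 2021-12-28

2021-12-28


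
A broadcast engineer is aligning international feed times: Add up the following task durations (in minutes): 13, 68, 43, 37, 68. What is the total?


Durations: 13, 68, 43, 37, 68
Running sum: 13
+ 68 = 81
+ 43 = 124
+ 37 = 161
+ 68 = 229
Total duration: 229 minutes
That is 3 hours and 49 minutes

229


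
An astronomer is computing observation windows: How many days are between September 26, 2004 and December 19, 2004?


Start date: 2004-09-26
End date: 2004-12-19
Sep 2004: +5 days
Oct 2004: +31 days
Nov 2004: +30 days
Dec 2004: +18 days
Total: 84 days

84


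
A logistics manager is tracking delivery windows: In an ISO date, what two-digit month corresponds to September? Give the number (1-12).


Calendar month order:
8. August
9. September <--
10. October
September is month number 9

9


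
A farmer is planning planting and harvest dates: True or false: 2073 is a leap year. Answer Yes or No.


Year: 2073
Divisible by 4? 2073 / 4 = 518.25 -> No
Not divisible by 4, so NOT a leap year

No


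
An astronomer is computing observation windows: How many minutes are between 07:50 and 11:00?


Start time: 07:50 = 470 minutes from midnight
End time: 11:00 = 660 minutes from midnight
Difference: 660 - 470 = 190 minutes
That is 3 hours and 10 minutes

190


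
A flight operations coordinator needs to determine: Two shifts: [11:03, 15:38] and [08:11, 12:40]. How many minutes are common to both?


Interval A: [663, 938] minutes from midnight
Interval B: [491, 760] minutes from midnight
Overlap start = max(663, 491) = 663
Overlap end = min(938, 760) = 760
Overlap = 760 - 663 = 97 minutes

97


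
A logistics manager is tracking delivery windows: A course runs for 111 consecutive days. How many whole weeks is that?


Total days: 111
Days per week: 7
Division: 111 / 7 = 15 remainder 6
Complete weeks: 15
Remaining days: 6

15


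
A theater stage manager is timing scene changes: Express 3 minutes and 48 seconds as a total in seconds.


Minutes: 3
Seconds: 48
Convert minutes to seconds: 3 x 60 = 180
Add remaining seconds: 180 + 48 = 228

228


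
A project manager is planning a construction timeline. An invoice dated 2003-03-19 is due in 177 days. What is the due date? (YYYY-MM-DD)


Start: 2003-03-19
Adding 177 days
Days remaining in March: 12
After March: 165 days still to add
April 2003: 30 days, 135 remaining
May 2003: 31 days, 104 remaining
June 2003: 30 days, 74 remaining
July 2003: 31 days, 43 remaining
Result: 2003-09-12

2003-09-12


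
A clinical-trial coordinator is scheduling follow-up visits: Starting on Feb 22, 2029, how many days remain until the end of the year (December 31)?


Start: February 22, 2029
End: December 31, 2029
Days left in February: 6
March: 31
April: 30
May: 31
June: 30
... plus remaining months
Sum of remaining months: 306
Total: 6 + 306 = 312

312


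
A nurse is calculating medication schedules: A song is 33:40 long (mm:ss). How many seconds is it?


Minutes: 33
Extra seconds: 40
Seconds per minute: 60
Minutes to seconds: 33 x 60 = 1980
Total: 1980 + 40 = 2020

2020


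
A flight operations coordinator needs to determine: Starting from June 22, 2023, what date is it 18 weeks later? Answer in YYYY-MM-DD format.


Start: 2023-06-22
Weeks to add: 18
Convert to days: 18 x 7 = 126 days
Add 126 days to 2023-06-22
Result: 2023-10-26

2023-10-26


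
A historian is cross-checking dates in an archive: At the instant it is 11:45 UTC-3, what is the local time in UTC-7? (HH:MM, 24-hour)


Local time: 11:45 at UTC-3 (offset -3h)
Target zone: UTC-7 (offset -7h)
Difference: -7 - (-3) = -4 hours
Calculation: 11 + (-4) = 7
Result: 07:45

07:45


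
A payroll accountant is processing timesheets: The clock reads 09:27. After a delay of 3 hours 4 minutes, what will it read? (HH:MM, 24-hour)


Start time: 09:27
Adding: 3 hours 4 minutes
Minutes: 27 + 4 = 31
Hours: 9 + 3 + 0 = 12
Result: 12:31

12:31


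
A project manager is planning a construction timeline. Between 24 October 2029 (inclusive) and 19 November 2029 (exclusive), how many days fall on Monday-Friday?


Start: 2029-10-24 (Wednesday)
End (exclusive): 2029-11-19 (Monday)
Total calendar days: 26
Full weeks: 26 // 7 = 3 -> 15 weekdays
Remaining 5 days starting on Wednesday:
  Wed(w), Thu(w), Fri(w), Sat(-), Sun(-) -> 3 weekdays
Total business days: 15 + 3 = 18

18


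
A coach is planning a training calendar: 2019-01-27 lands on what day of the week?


Date: 2019-01-27
January 1, 2019 is a Tuesday
Day of year: 27
Offset from Jan 1: 26 days
26 mod 7 = 5
Result: Sunday

Sunday


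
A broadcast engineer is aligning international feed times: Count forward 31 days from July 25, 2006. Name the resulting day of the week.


Start: 2006-07-25 (Tuesday)
Step 1 - find target date: add 31 days
  2006-07-25 + 31 days = 2006-08-25
Step 2 - day of week:
  31 mod 7 = 3
  Tuesday + 3 days -> Friday
Result: Friday (2006-08-25)

Friday


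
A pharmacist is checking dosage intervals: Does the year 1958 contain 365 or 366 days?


Year: 1958
Check leap year rules:
Divisible by 4? No
1958 is not a leap year
Days: 365

365


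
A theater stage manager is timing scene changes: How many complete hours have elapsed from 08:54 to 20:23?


Start: 08:54
End: 20:23
Hour difference: 20 - 8 = 12 hours
Minute difference: 23 - 54 = -31 minutes
Total minutes: 689
Complete hours: 689 / 60 = 11 (remainder 29)

11


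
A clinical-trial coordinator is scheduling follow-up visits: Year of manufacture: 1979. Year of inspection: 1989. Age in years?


Birth year: 1979
Current year: 1989
Age = current year - birth year
Age = 1989 - 1979 = 10

10


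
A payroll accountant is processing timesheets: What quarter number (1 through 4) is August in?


Month: August (month 8)
Q1: January-March (months 1-3)
Q2: April-June (months 4-6)
Q3: July-September (months 7-9)
Q4: October-December (months 10-12)
Month 8 falls in Q3

3


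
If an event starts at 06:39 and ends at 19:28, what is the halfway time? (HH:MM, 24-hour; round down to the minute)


Start time: 06:39 = 399 minutes from midnight
End time: 19:28 = 1168 minutes from midnight
Sum: 399 + 1168 = 1567
Midpoint: 1567 / 2 = 783 minutes
Convert: 783 / 60 = 13 hours, 3 minutes
Result: 13:03

13:03


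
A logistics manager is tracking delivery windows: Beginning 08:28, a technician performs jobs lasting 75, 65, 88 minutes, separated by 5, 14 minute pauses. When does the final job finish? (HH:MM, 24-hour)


Start: 08:28 = 508 min from midnight
  after task 1 (75 min): 09:43
  after break (5 min): 09:48
  after task 2 (65 min): 10:53
  after break (14 min): 11:07
  after task 3 (88 min): 12:35
Total elapsed: 247 minutes
End time: 12:35

12:35


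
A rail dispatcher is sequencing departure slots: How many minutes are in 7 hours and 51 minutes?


Hours: 7
Extra minutes: 51
Minutes per hour: 60
Hours to minutes: 7 x 60 = 420
Total: 420 + 51 = 471

471


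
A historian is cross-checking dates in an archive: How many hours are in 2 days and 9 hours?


Days: 2
Extra hours: 9
Hours per day: 24
Days to hours: 2 x 24 = 48
Total: 48 + 9 = 57

57


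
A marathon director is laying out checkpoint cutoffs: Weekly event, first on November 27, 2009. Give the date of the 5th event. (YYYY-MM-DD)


First occurrence: 2009-11-27 (occurrence 1)
Each occurrence is 7 days after the previous.
Occurrence 5 is 4 weeks after the first.
4 weeks = 28 days
2009-11-27 + 28 days = 2009-12-25

2009-12-25


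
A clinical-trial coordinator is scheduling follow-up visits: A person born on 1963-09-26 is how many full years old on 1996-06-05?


Birth: 1963-09-26
Reference: 1996-06-05
Year difference: 1996 - 1963 = 33
Has birthday (09-26) occurred by 06-05? No
Birthday not yet reached this year -> subtract 1
Age in full years: 32

32


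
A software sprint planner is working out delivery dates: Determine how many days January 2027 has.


Month: January
Year: 2027
January is a 31-day month
Total: 31 days

31


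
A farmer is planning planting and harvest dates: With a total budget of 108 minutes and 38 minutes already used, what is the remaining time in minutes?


Total budget: 108 minutes
Time used: 38 minutes
Remaining: 108 - 38 = 70 minutes
Percent used: 35.2%
Percent remaining: 64.8%

70


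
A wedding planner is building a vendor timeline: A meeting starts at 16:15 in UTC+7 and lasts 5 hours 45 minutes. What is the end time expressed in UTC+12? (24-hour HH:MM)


Start: 16:15 in UTC+7
Step 1 - add duration:
  minutes: 15 + 45 = 60 (carry 1h)
  hours: 16 + 5 + 1 = 22
  end in UTC+7: 22:00
Step 2 - convert UTC+7 -> UTC+12:
  offset difference: 12 - (7) = 5 hours
  22 + (5) = 27 -> mod 24 = 3
Result: 03:00 in UTC+12

03:00


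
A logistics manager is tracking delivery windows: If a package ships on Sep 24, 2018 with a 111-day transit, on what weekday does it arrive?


Start: 2018-09-24 (Monday)
Step 1 - find target date: add 111 days
  2018-09-24 + 111 days = 2019-01-13
Step 2 - day of week:
  111 mod 7 = 6
  Monday + 6 days -> Sunday
Result: Sunday (2019-01-13)

Sunday


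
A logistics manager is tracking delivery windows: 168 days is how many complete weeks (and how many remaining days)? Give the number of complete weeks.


Total days: 168
Days per week: 7
Division: 168 / 7 = 24 remainder 0
Complete weeks: 24
Remaining days: 0

24


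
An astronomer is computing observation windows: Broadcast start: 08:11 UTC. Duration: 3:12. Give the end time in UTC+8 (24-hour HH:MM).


Start: 08:11 in UTC
Step 1 - add duration:
  minutes: 11 + 12 = 23
  hours: 8 + 3 + 0 = 11
  end in UTC: 11:23
Step 2 - convert UTC -> UTC+8:
  offset difference: 8 - (0) = 8 hours
  11 + (8) = 19 -> mod 24 = 19
Result: 19:23 in UTC+8

19:23


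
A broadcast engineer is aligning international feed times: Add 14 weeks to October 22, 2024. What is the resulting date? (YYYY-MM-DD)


Start: 2024-10-22
Weeks to add: 14
Convert to days: 14 x 7 = 98 days
Add 98 days to 2024-10-22
Result: 2025-01-28

2025-01-28


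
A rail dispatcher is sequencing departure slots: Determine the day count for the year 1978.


Year: 1978
Check leap year rules:
Divisible by 4? No
1978 is not a leap year
Days: 365

365


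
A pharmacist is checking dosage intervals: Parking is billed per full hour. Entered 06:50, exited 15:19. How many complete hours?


Start: 06:50
End: 15:19
Hour difference: 15 - 6 = 9 hours
Minute difference: 19 - 50 = -31 minutes
Total minutes: 509
Complete hours: 509 / 60 = 8 (remainder 29)

8


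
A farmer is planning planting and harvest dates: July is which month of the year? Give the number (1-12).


Calendar month order:
6. June
7. July <--
8. August
July is month number 7

7


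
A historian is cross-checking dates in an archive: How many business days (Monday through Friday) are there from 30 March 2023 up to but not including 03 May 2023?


Start: 2023-03-30 (Thursday)
End (exclusive): 2023-05-03 (Wednesday)
Total calendar days: 34
Full weeks: 34 // 7 = 4 -> 20 weekdays
Remaining 6 days starting on Thursday:
  Thu(w), Fri(w), Sat(-), Sun(-), Mon(w), Tue(w) -> 4 weekdays
Total business days: 20 + 4 = 24

24


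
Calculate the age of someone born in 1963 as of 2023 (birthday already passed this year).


Birth year: 1963
Current year: 2023
Age = current year - birth year
Age = 2023 - 1963 = 60

60


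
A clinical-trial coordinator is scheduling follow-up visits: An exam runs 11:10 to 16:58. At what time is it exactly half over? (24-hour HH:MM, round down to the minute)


Start time: 11:10 = 670 minutes from midnight
End time: 16:58 = 1018 minutes from midnight
Sum: 670 + 1018 = 1688
Midpoint: 1688 / 2 = 844 minutes
Convert: 844 / 60 = 14 hours, 4 minutes
Result: 14:04

14:04


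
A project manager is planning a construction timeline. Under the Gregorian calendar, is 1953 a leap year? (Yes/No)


Year: 1953
Divisible by 4? 1953 / 4 = 488.25 -> No
Not divisible by 4, so NOT a leap year

No


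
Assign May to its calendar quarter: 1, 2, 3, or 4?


Month: May (month 5)
Q1: January-March (months 1-3)
Q2: April-June (months 4-6)
Q3: July-September (months 7-9)
Q4: October-December (months 10-12)
Month 5 falls in Q2

2


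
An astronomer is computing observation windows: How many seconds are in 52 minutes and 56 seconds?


Minutes: 52
Seconds: 56
Convert minutes to seconds: 52 x 60 = 3120
Add remaining seconds: 3120 + 56 = 3176

3176


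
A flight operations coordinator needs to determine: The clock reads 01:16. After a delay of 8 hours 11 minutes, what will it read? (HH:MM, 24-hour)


Start time: 01:16
Adding: 8 hours 11 minutes
Minutes: 16 + 11 = 27
Hours: 1 + 8 + 0 = 9
Result: 09:27

09:27


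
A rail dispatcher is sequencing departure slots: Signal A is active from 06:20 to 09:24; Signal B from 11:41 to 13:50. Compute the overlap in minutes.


Interval A: [380, 564] minutes from midnight
Interval B: [701, 830] minutes from midnight
Overlap start = max(380, 701) = 701
Overlap end = min(564, 830) = 564
End <= start, so the intervals do not overlap: 0 minutes

0


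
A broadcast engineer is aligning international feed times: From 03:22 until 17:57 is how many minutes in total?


Start time: 03:22 = 202 minutes from midnight
End time: 17:57 = 1077 minutes from midnight
Difference: 1077 - 202 = 875 minutes
That is 14 hours and 35 minutes

875


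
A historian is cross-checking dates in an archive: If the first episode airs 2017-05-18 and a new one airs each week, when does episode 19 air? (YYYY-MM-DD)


First occurrence: 2017-05-18 (occurrence 1)
Each occurrence is 7 days after the previous.
Occurrence 19 is 18 weeks after the first.
18 weeks = 126 days
2017-05-18 + 126 days = 2017-09-21

2017-09-21


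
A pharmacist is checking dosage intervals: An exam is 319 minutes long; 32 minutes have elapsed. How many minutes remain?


Total budget: 319 minutes
Time used: 32 minutes
Remaining: 319 - 32 = 287 minutes
Percent used: 10.0%
Percent remaining: 90.0%

287


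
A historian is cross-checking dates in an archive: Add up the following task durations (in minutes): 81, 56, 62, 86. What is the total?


Durations: 81, 56, 62, 86
Running sum: 81
+ 56 = 137
+ 62 = 199
+ 86 = 285
Total duration: 285 minutes
That is 4 hours and 45 minutes

285


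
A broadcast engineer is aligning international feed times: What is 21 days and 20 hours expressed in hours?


Days: 21
Extra hours: 20
Hours per day: 24
Days to hours: 21 x 24 = 504
Total: 504 + 20 = 524

524


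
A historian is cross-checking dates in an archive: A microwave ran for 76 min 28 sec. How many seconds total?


Minutes: 76
Extra seconds: 28
Seconds per minute: 60
Minutes to seconds: 76 x 60 = 4560
Total: 4560 + 28 = 4588

4588


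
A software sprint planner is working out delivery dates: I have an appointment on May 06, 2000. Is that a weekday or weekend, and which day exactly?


Date: 2000-05-06
January 1, 2000 is a Saturday
Day of year: 127
Offset from Jan 1: 126 days
126 mod 7 = 0
Result: Saturday

Saturday


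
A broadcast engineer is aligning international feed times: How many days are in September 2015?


Month: September
Year: 2015
September is a 30-day month
Total: 30 days

30


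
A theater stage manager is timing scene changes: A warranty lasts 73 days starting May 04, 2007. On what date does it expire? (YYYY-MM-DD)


Start: 2007-05-04
Adding 73 days
Days remaining in May: 27
After May: 46 days still to add
June 2007: 30 days, 16 remaining
July 2007 has 31 days, need 16
Result: 2007-07-16

2007-07-16


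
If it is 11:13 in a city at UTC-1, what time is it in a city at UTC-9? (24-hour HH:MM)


Local time: 11:13 at UTC-1 (offset -1h)
Target zone: UTC-9 (offset -9h)
Difference: -9 - (-1) = -8 hours
Calculation: 11 + (-8) = 3
Result: 03:13

03:13


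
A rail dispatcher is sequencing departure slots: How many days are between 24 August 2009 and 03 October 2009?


Start date: 2009-08-24
End date: 2009-10-03
Aug 2009: +8 days
Sep 2009: +30 days
Oct 2009: +2 days
Total: 40 days

40


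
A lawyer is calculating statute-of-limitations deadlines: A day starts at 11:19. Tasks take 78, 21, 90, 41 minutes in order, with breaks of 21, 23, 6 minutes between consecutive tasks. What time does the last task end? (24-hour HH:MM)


Start: 11:19 = 679 min from midnight
  after task 1 (78 min): 12:37
  after break (21 min): 12:58
  after task 2 (21 min): 13:19
  after break (23 min): 13:42
  after task 3 (90 min): 15:12
  after break (6 min): 15:18
  after task 4 (41 min): 15:59
Total elapsed: 280 minutes
End time: 15:59

15:59


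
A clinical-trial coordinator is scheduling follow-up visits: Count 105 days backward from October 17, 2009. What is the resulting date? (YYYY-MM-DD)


Start: 2009-10-17
Subtracting 105 days
Days already passed in October: 17
After going back through October: 88 more days to subtract
September 2009: 30 days, 58 remaining
August 2009: 31 days, 27 remaining
July 2009 has 31 days, need 27
Result: 2009-07-04

2009-07-04


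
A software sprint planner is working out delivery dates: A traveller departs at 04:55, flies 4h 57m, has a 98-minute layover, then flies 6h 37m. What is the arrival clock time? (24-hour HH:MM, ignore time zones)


Depart: 04:55
Leg 1: +297 min -> 09:52
Layover: +98 min -> 11:30
Leg 2: +397 min -> 18:07
Total travel: 792 minutes = 13h 12m
Arrival: 18:07

18:07


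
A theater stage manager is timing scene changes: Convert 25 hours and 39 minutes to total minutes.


Hours: 25
Minutes: 39
Convert hours to minutes: 25 x 60 = 1500
Add remaining minutes: 1500 + 39 = 1539

1539


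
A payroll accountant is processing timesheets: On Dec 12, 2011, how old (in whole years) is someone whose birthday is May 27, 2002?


Birth: 2002-05-27
Reference: 2011-12-12
Year difference: 2011 - 2002 = 9
Has birthday (05-27) occurred by 12-12? Yes
Age in full years: 9

9


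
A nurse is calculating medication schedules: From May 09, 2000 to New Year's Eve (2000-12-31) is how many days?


Start: May 09, 2000
End: December 31, 2000
Days left in May: 22
June: 30
July: 31
August: 31
September: 30
... plus remaining months
Sum of remaining months: 214
Total: 22 + 214 = 236

236


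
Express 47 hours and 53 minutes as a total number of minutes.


Hours: 47
Extra minutes: 53
Minutes per hour: 60
Hours to minutes: 47 x 60 = 2820
Total: 2820 + 53 = 2873

2873


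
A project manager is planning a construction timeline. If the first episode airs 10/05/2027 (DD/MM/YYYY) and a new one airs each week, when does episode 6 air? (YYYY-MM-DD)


First occurrence: 2027-05-10 (occurrence 1)
Each occurrence is 7 days after the previous.
Occurrence 6 is 5 weeks after the first.
5 weeks = 35 days
2027-05-10 + 35 days = 2027-06-14

2027-06-14


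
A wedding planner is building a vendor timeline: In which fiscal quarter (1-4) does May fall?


Month: May (month 5)
Q1: January-March (months 1-3)
Q2: April-June (months 4-6)
Q3: July-September (months 7-9)
Q4: October-December (months 10-12)
Month 5 falls in Q2

2


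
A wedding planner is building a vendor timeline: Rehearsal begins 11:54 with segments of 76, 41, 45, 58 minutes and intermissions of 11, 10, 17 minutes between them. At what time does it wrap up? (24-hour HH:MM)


Start: 11:54 = 714 min from midnight
  after task 1 (76 min): 13:10
  after break (11 min): 13:21
  after task 2 (41 min): 14:02
  after break (10 min): 14:12
  after task 3 (45 min): 14:57
  after break (17 min): 15:14
  after task 4 (58 min): 16:12
Total elapsed: 258 minutes
End time: 16:12

16:12


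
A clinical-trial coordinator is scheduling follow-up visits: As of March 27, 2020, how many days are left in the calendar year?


Start: March 27, 2020
End: December 31, 2020
Days left in March: 4
April: 30
May: 31
June: 30
July: 31
... plus remaining months
Sum of remaining months: 275
Total: 4 + 275 = 279

279


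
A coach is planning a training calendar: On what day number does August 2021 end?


Month: August
Year: 2021
August is a 31-day month
Total: 31 days

31


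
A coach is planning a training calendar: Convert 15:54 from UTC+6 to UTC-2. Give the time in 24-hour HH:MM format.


Local time: 15:54 at UTC+6 (offset 6h)
Target zone: UTC-2 (offset -2h)
Difference: -2 - (6) = -8 hours
Calculation: 15 + (-8) = 7
Result: 07:54

07:54


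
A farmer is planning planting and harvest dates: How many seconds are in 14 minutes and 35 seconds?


Minutes: 14
Extra seconds: 35
Seconds per minute: 60
Minutes to seconds: 14 x 60 = 840
Total: 840 + 35 = 875

875


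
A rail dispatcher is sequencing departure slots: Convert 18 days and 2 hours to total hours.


Days: 18
Extra hours: 2
Hours per day: 24
Days to hours: 18 x 24 = 432
Total: 432 + 2 = 434

434


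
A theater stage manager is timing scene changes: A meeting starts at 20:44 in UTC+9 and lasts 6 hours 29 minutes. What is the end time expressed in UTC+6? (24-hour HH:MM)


Start: 20:44 in UTC+9
Step 1 - add duration:
  minutes: 44 + 29 = 73 (carry 1h)
  hours: 20 + 6 + 1 = 27
  end in UTC+9: 03:13
Step 2 - convert UTC+9 -> UTC+6:
  offset difference: 6 - (9) = -3 hours
  3 + (-3) = 0 -> mod 24 = 0
Result: 00:13 in UTC+6

00:13


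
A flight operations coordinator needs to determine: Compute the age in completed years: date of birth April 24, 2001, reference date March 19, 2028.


Birth: 2001-04-24
Reference: 2028-03-19
Year difference: 2028 - 2001 = 27
Has birthday (04-24) occurred by 03-19? No
Birthday not yet reached this year -> subtract 1
Age in full years: 26

26


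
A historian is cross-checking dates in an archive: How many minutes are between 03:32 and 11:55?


Start time: 03:32 = 212 minutes from midnight
End time: 11:55 = 715 minutes from midnight
Difference: 715 - 212 = 503 minutes
That is 8 hours and 23 minutes

503


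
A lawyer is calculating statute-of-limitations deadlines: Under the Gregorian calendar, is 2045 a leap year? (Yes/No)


Year: 2045
Divisible by 4? 2045 / 4 = 511.25 -> No
Not divisible by 4, so NOT a leap year

No


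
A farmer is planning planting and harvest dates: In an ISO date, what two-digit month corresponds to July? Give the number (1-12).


Calendar month order:
6. June
7. July <--
8. August
July is month number 7

7


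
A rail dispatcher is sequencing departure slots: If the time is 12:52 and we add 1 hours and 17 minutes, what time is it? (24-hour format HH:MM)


Start time: 12:52
Adding: 1 hours 17 minutes
Minutes: 52 + 17 = 69
Minute overflow: 69 >= 60, so carry 1 hour, minutes = 9
Hours: 12 + 1 + 1 = 14
Result: 14:09

14:09


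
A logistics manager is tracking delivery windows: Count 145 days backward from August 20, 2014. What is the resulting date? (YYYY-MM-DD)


Start: 2014-08-20
Subtracting 145 days
Days already passed in August: 20
After going back through August: 125 more days to subtract
July 2014: 31 days, 94 remaining
June 2014: 30 days, 64 remaining
May 2014: 31 days, 33 remaining
April 2014: 30 days, 3 remaining
Result: 2014-03-28

2014-03-28


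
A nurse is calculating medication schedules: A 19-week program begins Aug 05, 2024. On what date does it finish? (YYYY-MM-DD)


Start: 2024-08-05
Weeks to add: 19
Convert to days: 19 x 7 = 133 days
Add 133 days to 2024-08-05
Result: 2024-12-16

2024-12-16


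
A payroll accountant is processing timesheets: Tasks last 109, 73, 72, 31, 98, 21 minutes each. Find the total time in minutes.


Durations: 109, 73, 72, 31, 98, 21
Running sum: 109
+ 73 = 182
+ 72 = 254
+ 31 = 285
+ 98 = 383
+ 21 = 404
Total duration: 404 minutes
That is 6 hours and 44 minutes

404


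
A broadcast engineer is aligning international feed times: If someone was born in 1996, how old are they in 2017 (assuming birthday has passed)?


Birth year: 1996
Current year: 2017
Age = current year - birth year
Age = 2017 - 1996 = 21

21


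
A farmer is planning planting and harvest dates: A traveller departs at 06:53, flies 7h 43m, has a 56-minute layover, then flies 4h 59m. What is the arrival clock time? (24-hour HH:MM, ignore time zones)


Depart: 06:53
Leg 1: +463 min -> 14:36
Layover: +56 min -> 15:32
Leg 2: +299 min -> 20:31
Total travel: 818 minutes = 13h 38m
Arrival: 20:31

20:31


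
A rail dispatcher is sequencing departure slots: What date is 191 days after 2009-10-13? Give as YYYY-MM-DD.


Start: 2009-10-13
Adding 191 days
Days remaining in October: 18
After October: 173 days still to add
November 2009: 30 days, 143 remaining
December 2009: 31 days, 112 remaining
January 2010: 31 days, 81 remaining
February 2010: 28 days, 53 remaining
Result: 2010-04-22

2010-04-22
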